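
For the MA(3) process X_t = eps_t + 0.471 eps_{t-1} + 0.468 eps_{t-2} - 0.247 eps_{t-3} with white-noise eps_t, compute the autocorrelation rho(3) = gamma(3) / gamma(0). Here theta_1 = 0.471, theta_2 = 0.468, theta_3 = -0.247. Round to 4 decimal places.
\rho(3) = -0.1645

For an MA(q) process with theta_0 = 1, the autocovariance is
  gamma(k) = sigma^2 * sum_{i=0..q-k} theta_i * theta_{i+k},
and rho(k) = gamma(k) / gamma(0). Sigma^2 cancels.
  numerator   = (1)*(-0.247) = -0.247.
  denominator = (1)^2 + (0.471)^2 + (0.468)^2 + (-0.247)^2 = 1.501874.
  rho(3) = -0.247 / 1.501874 = -0.1645.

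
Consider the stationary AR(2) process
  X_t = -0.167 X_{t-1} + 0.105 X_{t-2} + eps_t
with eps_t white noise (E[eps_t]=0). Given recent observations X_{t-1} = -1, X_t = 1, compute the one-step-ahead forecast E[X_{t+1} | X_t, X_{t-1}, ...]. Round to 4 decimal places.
E[X_{t+1} \mid \mathcal F_t] = -0.2720

For an AR(p) model X_t = c + sum_i phi_i X_{t-i} + eps_t, the
one-step-ahead conditional mean is
  E[X_{t+1} | X_t, ...] = c + sum_i phi_i X_{t+1-i}.
Substitute known values:
  E[X_{t+1} | ...] = (-0.167) * (1) + (0.105) * (-1)
                   = -0.2720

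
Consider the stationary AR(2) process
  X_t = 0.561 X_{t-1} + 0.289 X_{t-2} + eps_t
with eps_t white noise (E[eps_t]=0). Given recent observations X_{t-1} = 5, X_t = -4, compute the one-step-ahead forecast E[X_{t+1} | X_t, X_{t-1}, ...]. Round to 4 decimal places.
E[X_{t+1} \mid \mathcal F_t] = -0.7990

For an AR(p) model X_t = c + sum_i phi_i X_{t-i} + eps_t, the
one-step-ahead conditional mean is
  E[X_{t+1} | X_t, ...] = c + sum_i phi_i X_{t+1-i}.
Substitute known values:
  E[X_{t+1} | ...] = (0.561) * (-4) + (0.289) * (5)
                   = -0.7990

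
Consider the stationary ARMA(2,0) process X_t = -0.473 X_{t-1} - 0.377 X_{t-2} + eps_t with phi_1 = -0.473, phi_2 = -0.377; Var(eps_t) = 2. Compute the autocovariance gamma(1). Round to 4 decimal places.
\gamma(1) = -0.9080

Multiply the model equation by X_{t-k} and take expectations. With theta_0 = psi_0 = 1 and psi_j the MA(infinity) weights, this gives
  gamma(k) - sum_i phi_i gamma(k-i) = c_k,
  c_k = sigma^2 * sum_{j=k..q} theta_j psi_{j-k}   (c_k = 0 for k > q),
using gamma(-m) = gamma(m).
Pure AR (q = 0): c_0 = sigma^2 = 2, c_k = 0 for k >= 1.
Equations for k = 0, 1, 2 (AR order 2, c_2 = 0):
  (E0) gamma(0) = phi_1 gamma(1) + phi_2 gamma(2) + c_0
  (E1) gamma(1) = phi_1 gamma(0) + phi_2 gamma(1) + c_1
  (E2) gamma(2) = phi_1 gamma(1) + phi_2 gamma(0)
From (E1): gamma(1) = A gamma(0) + B with
  A = phi_1 / (1 - phi_2) = -0.473 / 1.377 = -0.3435,   B = c_1 / (1 - phi_2) = 0 / 1.377 = 0.
Insert (E2) into (E0): gamma(0) (1 - phi_2^2) = phi_1 (1 + phi_2) gamma(1) + c_0.
  phi_1 (1 + phi_2) = (-0.473)(0.623) = -0.294679,   1 - phi_2^2 = 0.857871.
Replace gamma(1) by A gamma(0) + B and collect gamma(0):
  gamma(0) [0.857871 - (-0.294679)(-0.3435)] = c_0 = 2
  gamma(0) * 0.756649 = 2
  gamma(0) = 2 / 0.756649 = 2.643235.
  gamma(1) = A gamma(0) = (-0.3435)(2.643235) = -0.907952.
Therefore gamma(1) = -0.9080 (to 4 decimal places).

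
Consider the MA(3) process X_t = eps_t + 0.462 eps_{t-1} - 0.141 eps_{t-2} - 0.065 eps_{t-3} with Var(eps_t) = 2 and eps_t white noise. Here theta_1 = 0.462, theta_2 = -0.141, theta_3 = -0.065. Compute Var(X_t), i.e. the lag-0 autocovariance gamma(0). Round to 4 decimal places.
\gamma(0) = 2.4751

For an MA(q) process X_t = eps_t + sum_i theta_i eps_{t-i} with
Var(eps_t) = sigma^2, the variance is
  gamma(0) = sigma^2 * (1 + sum_i theta_i^2).
  sum_i theta_i^2 = (0.462)^2 + (-0.141)^2 + (-0.065)^2 = 0.213444 + 0.019881 + 0.004225 = 0.23755.
  gamma(0) = 2 * (1 + 0.23755) = 2 * 1.23755 = 2.4751.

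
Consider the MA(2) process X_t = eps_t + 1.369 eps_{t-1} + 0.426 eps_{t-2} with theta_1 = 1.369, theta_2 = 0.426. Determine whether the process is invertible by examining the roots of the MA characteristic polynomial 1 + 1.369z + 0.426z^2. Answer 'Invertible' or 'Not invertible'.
\text{Invertible}

The MA(q) characteristic polynomial is P(z) = 1 + 1.369z + 0.426z^2.
Invertibility requires all roots to lie outside the unit circle, i.e. |z| > 1 for every root.
Set 1 + (1.369) z + (0.426) z^2 = 0, i.e. a z^2 + b z + c = 0 with a = 0.426, b = 1.369, c = 1.
Discriminant D = b^2 - 4ac = (1.369)^2 - 4*(0.426)*1 = 1.874161 - (1.704) = 0.170161.
D >= 0, so the roots are real: z = (-b +/- sqrt(D)) / (2a) = (-1.369 +/- 0.412506) / (0.852).
  z_1 = (-1.369 + 0.412506) / (0.852) = -1.1226,   |z_1| = 1.1226.
  z_2 = (-1.369 - 0.412506) / (0.852) = -2.091,   |z_2| = 2.091.
Moduli of all roots: 1.1226, 2.0910.
All moduli strictly greater than 1? Yes.
Verdict: Invertible.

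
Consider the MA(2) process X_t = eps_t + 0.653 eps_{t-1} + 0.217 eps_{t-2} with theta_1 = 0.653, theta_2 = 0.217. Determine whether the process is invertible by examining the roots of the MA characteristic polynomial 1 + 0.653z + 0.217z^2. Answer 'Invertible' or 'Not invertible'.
\text{Invertible}

The MA(q) characteristic polynomial is P(z) = 1 + 0.653z + 0.217z^2.
Invertibility requires all roots to lie outside the unit circle, i.e. |z| > 1 for every root.
Set 1 + (0.653) z + (0.217) z^2 = 0, i.e. a z^2 + b z + c = 0 with a = 0.217, b = 0.653, c = 1.
Discriminant D = b^2 - 4ac = (0.653)^2 - 4*(0.217)*1 = 0.426409 - (0.868) = -0.441591.
D < 0, so the roots are the complex-conjugate pair z = (-b +/- i sqrt(-D)) / (2a) = -1.5046 +/- 1.5312i.
For a conjugate pair |z|^2 = z * conj(z) = (product of roots) = c/a = 1/(0.217) = 4.608295, so |z| = sqrt(4.608295) = 2.1467 for both roots.
Moduli of all roots: 2.1467, 2.1467.
All moduli strictly greater than 1? Yes.
Verdict: Invertible.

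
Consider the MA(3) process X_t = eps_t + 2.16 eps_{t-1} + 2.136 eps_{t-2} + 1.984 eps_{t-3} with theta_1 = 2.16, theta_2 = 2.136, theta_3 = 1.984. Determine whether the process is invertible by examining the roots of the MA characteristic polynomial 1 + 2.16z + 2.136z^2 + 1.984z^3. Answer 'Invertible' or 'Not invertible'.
\text{Not invertible}

The MA(q) characteristic polynomial is P(z) = 1 + 2.16z + 2.136z^2 + 1.984z^3.
Invertibility requires all roots to lie outside the unit circle, i.e. |z| > 1 for every root.
Degree 3: look for a simple real root z0 first, then factor out (1 - z/z0) and solve the remaining quadratic.
Testing z0 = -0.625: P(-0.625) = 1 + (2.16)(-0.625) + (2.136)(-0.625)^2 + (1.984)(-0.625)^3
  = 1 + (-1.35) + (0.834375) + (-0.484375) = 0.  So z_0 = -0.625 is a root, |z_0| = 0.625.
Divide out the factor (1 + 1.6 z) = (1 - z/z0) (since 1/z0 = -1.6):
  P(z) = (1 + 1.6 z)(1 + (0.56) z + (1.24) z^2)
  [check: z-coef 0.56 - (-1.6) = 2.16; z^2-coef 1.24 - (-1.6)(0.56) = 2.136; z^3-coef -(-1.6)(1.24) = 1.984.]
Remaining roots from the quadratic factor 1 + (0.56) z + (1.24) z^2:
  Set 1 + (0.56) z + (1.24) z^2 = 0, i.e. a z^2 + b z + c = 0 with a = 1.24, b = 0.56, c = 1.
  Discriminant D = b^2 - 4ac = (0.56)^2 - 4*(1.24)*1 = 0.3136 - (4.96) = -4.6464.
  D < 0, so the roots are the complex-conjugate pair z = (-b +/- i sqrt(-D)) / (2a) = -0.2258 +/- 0.8692i.
  For a conjugate pair |z|^2 = z * conj(z) = (product of roots) = c/a = 1/(1.24) = 0.806452, so |z| = sqrt(0.806452) = 0.898 for both roots.
Moduli of all roots: 0.6250, 0.8980, 0.8980.
All moduli strictly greater than 1? No.
Verdict: Not invertible.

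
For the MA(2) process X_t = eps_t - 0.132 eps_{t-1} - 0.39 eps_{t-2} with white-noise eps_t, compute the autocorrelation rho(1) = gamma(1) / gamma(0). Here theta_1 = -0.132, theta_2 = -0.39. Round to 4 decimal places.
\rho(1) = -0.0688

For an MA(q) process with theta_0 = 1, the autocovariance is
  gamma(k) = sigma^2 * sum_{i=0..q-k} theta_i * theta_{i+k},
and rho(k) = gamma(k) / gamma(0). Sigma^2 cancels.
  numerator   = (1)*(-0.132) + (-0.132)*(-0.39) = -0.08052.
  denominator = (1)^2 + (-0.132)^2 + (-0.39)^2 = 1.169524.
  rho(1) = -0.08052 / 1.169524 = -0.0688.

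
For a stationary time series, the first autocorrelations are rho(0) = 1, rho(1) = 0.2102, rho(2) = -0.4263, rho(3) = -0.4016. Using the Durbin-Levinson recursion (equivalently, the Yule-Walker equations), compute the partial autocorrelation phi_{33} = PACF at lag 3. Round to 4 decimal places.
\phi_{33} = -0.2270

The PACF at lag k is phi_{kk}, the last component of the solution
to the Yule-Walker system G_k phi = r_k where
  (G_k)_{ij} = rho(|i - j|), (r_k)_i = rho(i), i,j = 1..k.
Equivalently, Durbin-Levinson gives phi_{kk} iteratively:
  phi_{11} = rho(1)
  phi_{kk} = [rho(k) - sum_{j=1..k-1} phi_{k-1,j} rho(k-j)]
            / [1 - sum_{j=1..k-1} phi_{k-1,j} rho(j)],
  phi_{k,j} = phi_{k-1,j} - phi_{kk} phi_{k-1,k-j},  j = 1..k-1.
Step k = 1:
  phi_11 = rho(1) = 0.2102.
Step k = 2:
  phi_22 = [rho(2) - phi_11 rho(1)] / [1 - phi_11 rho(1)] = [-0.4263 - (0.2102)(0.2102)] / [1 - (0.2102)(0.2102)]
         = -0.47048404 / 0.95581596 = -0.492233.
  Update: phi_21 = phi_11 - phi_22 phi_11 = 0.2102 - (-0.492233)(0.2102) = 0.313667.
Step k = 3:
  phi_33 = [rho(3) - phi_21 rho(2) - phi_22 rho(1)] / [1 - phi_21 rho(1) - phi_22 rho(2)]
    numerator   = -0.4016 - (0.313667)(-0.4263) - (-0.492233)(0.2102) = -0.16441626
    denominator = 1 - (0.313667)(0.2102) - (-0.492233)(-0.4263) = 0.72422825
  phi_33 = -0.16441626 / 0.72422825 = -0.227.
Therefore phi_{33} = -0.2270.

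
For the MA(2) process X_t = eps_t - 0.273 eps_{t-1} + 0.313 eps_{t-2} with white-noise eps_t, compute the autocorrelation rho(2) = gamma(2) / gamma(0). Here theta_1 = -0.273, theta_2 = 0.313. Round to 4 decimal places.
\rho(2) = 0.2670

For an MA(q) process with theta_0 = 1, the autocovariance is
  gamma(k) = sigma^2 * sum_{i=0..q-k} theta_i * theta_{i+k},
and rho(k) = gamma(k) / gamma(0). Sigma^2 cancels.
  numerator   = (1)*(0.313) = 0.313.
  denominator = (1)^2 + (-0.273)^2 + (0.313)^2 = 1.172498.
  rho(2) = 0.313 / 1.172498 = 0.2670.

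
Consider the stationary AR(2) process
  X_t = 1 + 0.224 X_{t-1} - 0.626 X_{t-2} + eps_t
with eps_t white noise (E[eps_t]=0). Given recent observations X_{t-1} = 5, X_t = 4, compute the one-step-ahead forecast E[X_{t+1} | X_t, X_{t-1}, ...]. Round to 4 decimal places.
E[X_{t+1} \mid \mathcal F_t] = -1.2340

For an AR(p) model X_t = c + sum_i phi_i X_{t-i} + eps_t, the
one-step-ahead conditional mean is
  E[X_{t+1} | X_t, ...] = c + sum_i phi_i X_{t+1-i}.
Substitute known values:
  E[X_{t+1} | ...] = 1 + (0.224) * (4) + (-0.626) * (5)
                   = -1.2340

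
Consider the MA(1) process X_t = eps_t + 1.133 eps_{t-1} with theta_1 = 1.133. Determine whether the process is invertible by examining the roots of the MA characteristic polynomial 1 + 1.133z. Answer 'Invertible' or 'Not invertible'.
\text{Not invertible}

The MA(q) characteristic polynomial is P(z) = 1 + 1.133z.
Invertibility requires all roots to lie outside the unit circle, i.e. |z| > 1 for every root.
This is linear in z: 1 + (1.133) z = 0  =>  z = -1/(1.133) = -0.882613,  |z| = 0.882613.
Moduli of all roots: 0.8826.
All moduli strictly greater than 1? No.
Verdict: Not invertible.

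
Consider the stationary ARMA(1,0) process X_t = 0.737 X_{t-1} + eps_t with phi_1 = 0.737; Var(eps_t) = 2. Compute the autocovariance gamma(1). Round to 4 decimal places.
\gamma(1) = 3.2266

Multiply the model equation by X_{t-k} and take expectations. With theta_0 = psi_0 = 1 and psi_j the MA(infinity) weights, this gives
  gamma(k) - sum_i phi_i gamma(k-i) = c_k,
  c_k = sigma^2 * sum_{j=k..q} theta_j psi_{j-k}   (c_k = 0 for k > q),
using gamma(-m) = gamma(m).
Pure AR (q = 0): c_0 = sigma^2 = 2, c_k = 0 for k >= 1.
Equations for k = 0 and k = 1 (AR order 1):
  gamma(0) = phi_1 gamma(1) + c_0
  gamma(1) = phi_1 gamma(0) + c_1
Substituting the second into the first: gamma(0) (1 - phi_1^2) = c_0 + phi_1 c_1, so
  gamma(0) = c_0 / (1 - phi_1^2) = 2 / (1 - (0.737)^2) = 2 / 0.456831 = 4.377987.
  gamma(1) = phi_1 gamma(0) = (0.737)(4.377987) = 3.226576.
Therefore gamma(1) = 3.2266 (to 4 decimal places).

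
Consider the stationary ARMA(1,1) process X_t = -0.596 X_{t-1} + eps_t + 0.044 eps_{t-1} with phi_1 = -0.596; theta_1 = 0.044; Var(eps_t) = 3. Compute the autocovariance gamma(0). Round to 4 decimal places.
\gamma(0) = 4.4177

Multiply the model equation by X_{t-k} and take expectations. With theta_0 = psi_0 = 1 and psi_j the MA(infinity) weights, this gives
  gamma(k) - sum_i phi_i gamma(k-i) = c_k,
  c_k = sigma^2 * sum_{j=k..q} theta_j psi_{j-k}   (c_k = 0 for k > q),
using gamma(-m) = gamma(m).
psi-weights needed (psi_j = theta_j + sum_i phi_i psi_{j-i}):
  psi_1 = theta_1 + phi_1 = 0.044 + (-0.596) = -0.552
Right-hand sides:
  c_0 = sigma^2 (1 + theta_1 psi_1) = 3 * (1 + (0.044)(-0.552)) = 3 * 0.975712 = 2.927136
  c_1 = sigma^2 theta_1 = 3 * (0.044) = 0.132
  c_2 = 0
Equations for k = 0 and k = 1 (AR order 1):
  gamma(0) = phi_1 gamma(1) + c_0
  gamma(1) = phi_1 gamma(0) + c_1
Substituting the second into the first: gamma(0) (1 - phi_1^2) = c_0 + phi_1 c_1, so
  gamma(0) = (c_0 + phi_1 c_1) / (1 - phi_1^2) = (2.927136 + (-0.596)(0.132)) / (1 - (-0.596)^2) = 2.848464 / 0.644784 = 4.417703.
Therefore gamma(0) = 4.4177 (to 4 decimal places).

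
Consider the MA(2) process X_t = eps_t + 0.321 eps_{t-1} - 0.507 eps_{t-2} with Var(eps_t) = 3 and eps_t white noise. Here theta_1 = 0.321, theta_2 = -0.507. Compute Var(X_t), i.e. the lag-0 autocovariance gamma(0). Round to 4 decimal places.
\gamma(0) = 4.0803

For an MA(q) process X_t = eps_t + sum_i theta_i eps_{t-i} with
Var(eps_t) = sigma^2, the variance is
  gamma(0) = sigma^2 * (1 + sum_i theta_i^2).
  sum_i theta_i^2 = (0.321)^2 + (-0.507)^2 = 0.103041 + 0.257049 = 0.36009.
  gamma(0) = 3 * (1 + 0.36009) = 3 * 1.36009 = 4.08027, which rounds to 4.0803.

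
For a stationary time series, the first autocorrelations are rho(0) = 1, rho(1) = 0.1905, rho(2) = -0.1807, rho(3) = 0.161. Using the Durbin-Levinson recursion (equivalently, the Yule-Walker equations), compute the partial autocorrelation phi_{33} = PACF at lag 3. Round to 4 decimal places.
\phi_{33} = 0.2690

The PACF at lag k is phi_{kk}, the last component of the solution
to the Yule-Walker system G_k phi = r_k where
  (G_k)_{ij} = rho(|i - j|), (r_k)_i = rho(i), i,j = 1..k.
Equivalently, Durbin-Levinson gives phi_{kk} iteratively:
  phi_{11} = rho(1)
  phi_{kk} = [rho(k) - sum_{j=1..k-1} phi_{k-1,j} rho(k-j)]
            / [1 - sum_{j=1..k-1} phi_{k-1,j} rho(j)],
  phi_{k,j} = phi_{k-1,j} - phi_{kk} phi_{k-1,k-j},  j = 1..k-1.
Step k = 1:
  phi_11 = rho(1) = 0.1905.
Step k = 2:
  phi_22 = [rho(2) - phi_11 rho(1)] / [1 - phi_11 rho(1)] = [-0.1807 - (0.1905)(0.1905)] / [1 - (0.1905)(0.1905)]
         = -0.21699025 / 0.96370975 = -0.225161.
  Update: phi_21 = phi_11 - phi_22 phi_11 = 0.1905 - (-0.225161)(0.1905) = 0.233393.
Step k = 3:
  phi_33 = [rho(3) - phi_21 rho(2) - phi_22 rho(1)] / [1 - phi_21 rho(1) - phi_22 rho(2)]
    numerator   = 0.161 - (0.233393)(-0.1807) - (-0.225161)(0.1905) = 0.24606741
    denominator = 1 - (0.233393)(0.1905) - (-0.225161)(-0.1807) = 0.91485192
  phi_33 = 0.24606741 / 0.91485192 = 0.269.
Therefore phi_{33} = 0.2690.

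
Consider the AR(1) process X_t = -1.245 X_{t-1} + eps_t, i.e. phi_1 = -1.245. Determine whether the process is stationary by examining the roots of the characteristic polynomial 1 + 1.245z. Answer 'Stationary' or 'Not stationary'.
\text{Not stationary}

The AR(p) characteristic polynomial is P(z) = 1 + 1.245z.
Stationarity requires all roots to lie outside the unit circle, i.e. |z| > 1 for every root.
This is linear in z: 1 + (1.245) z = 0  =>  z = -1/(1.245) = -0.803213,  |z| = 0.803213.
Moduli of all roots: 0.8032.
All moduli strictly greater than 1? No.
Verdict: Not stationary.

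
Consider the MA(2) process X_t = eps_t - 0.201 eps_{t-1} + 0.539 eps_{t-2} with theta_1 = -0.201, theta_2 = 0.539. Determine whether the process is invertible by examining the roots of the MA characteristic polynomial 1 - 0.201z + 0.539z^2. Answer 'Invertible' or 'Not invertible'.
\text{Invertible}

The MA(q) characteristic polynomial is P(z) = 1 - 0.201z + 0.539z^2.
Invertibility requires all roots to lie outside the unit circle, i.e. |z| > 1 for every root.
Set 1 + (-0.201) z + (0.539) z^2 = 0, i.e. a z^2 + b z + c = 0 with a = 0.539, b = -0.201, c = 1.
Discriminant D = b^2 - 4ac = (-0.201)^2 - 4*(0.539)*1 = 0.040401 - (2.156) = -2.115599.
D < 0, so the roots are the complex-conjugate pair z = (-b +/- i sqrt(-D)) / (2a) = 0.1865 +/- 1.3493i.
For a conjugate pair |z|^2 = z * conj(z) = (product of roots) = c/a = 1/(0.539) = 1.855288, so |z| = sqrt(1.855288) = 1.3621 for both roots.
Moduli of all roots: 1.3621, 1.3621.
All moduli strictly greater than 1? Yes.
Verdict: Invertible.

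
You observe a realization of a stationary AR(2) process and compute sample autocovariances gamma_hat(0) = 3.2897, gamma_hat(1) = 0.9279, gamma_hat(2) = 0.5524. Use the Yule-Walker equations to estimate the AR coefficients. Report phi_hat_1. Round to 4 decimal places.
\hat\phi_{1} = 0.2550

The Yule-Walker equations for an AR(p) process read, in matrix form,
  Gamma_p phi = r_p,   with   (Gamma_p)_{ij} = gamma(|i - j|),
                       (r_p)_i = gamma(i),   i,j = 1..p.
Substitute the sample gammas (Toeplitz matrix and right-hand side of size 2):
  Gamma_p = [[3.2897, 0.9279], [0.9279, 3.2897]]
  r_p     = [0.9279, 0.5524]
Written out:
  3.2897 phi_1 + 0.9279 phi_2 = 0.9279
  0.9279 phi_1 + 3.2897 phi_2 = 0.5524
Solve by Cramer's rule:
  det = gamma(0)^2 - gamma(1)^2 = (3.2897)^2 - (0.9279)^2 = 10.82212609 - 0.86099841 = 9.96112768
  phi_hat_1 = [gamma(1) gamma(0) - gamma(1) gamma(2)] / det = [(0.9279)(3.2897) - (0.9279)(0.5524)] / 9.96112768 = 2.53994067 / 9.96112768 = 0.255
  phi_hat_2 = [gamma(0) gamma(2) - gamma(1)^2] / det = [(3.2897)(0.5524) - (0.9279)^2] / 9.96112768 = 0.95623187 / 9.96112768 = 0.096
So phi_hat = [0.2550, 0.0960].
Therefore phi_hat_1 = 0.2550.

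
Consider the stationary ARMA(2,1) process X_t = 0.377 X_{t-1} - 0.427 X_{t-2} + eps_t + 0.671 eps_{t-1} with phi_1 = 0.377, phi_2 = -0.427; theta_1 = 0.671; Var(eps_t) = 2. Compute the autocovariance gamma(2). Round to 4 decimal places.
\gamma(2) = -1.1992

Multiply the model equation by X_{t-k} and take expectations. With theta_0 = psi_0 = 1 and psi_j the MA(infinity) weights, this gives
  gamma(k) - sum_i phi_i gamma(k-i) = c_k,
  c_k = sigma^2 * sum_{j=k..q} theta_j psi_{j-k}   (c_k = 0 for k > q),
using gamma(-m) = gamma(m).
psi-weights needed (psi_j = theta_j + sum_i phi_i psi_{j-i}):
  psi_1 = theta_1 + phi_1 = 0.671 + (0.377) = 1.048
Right-hand sides:
  c_0 = sigma^2 (1 + theta_1 psi_1) = 2 * (1 + (0.671)(1.048)) = 2 * 1.703208 = 3.406416
  c_1 = sigma^2 theta_1 = 2 * (0.671) = 1.342
  c_2 = 0
Equations for k = 0, 1, 2 (AR order 2, c_2 = 0):
  (E0) gamma(0) = phi_1 gamma(1) + phi_2 gamma(2) + c_0
  (E1) gamma(1) = phi_1 gamma(0) + phi_2 gamma(1) + c_1
  (E2) gamma(2) = phi_1 gamma(1) + phi_2 gamma(0)
From (E1): gamma(1) = A gamma(0) + B with
  A = phi_1 / (1 - phi_2) = 0.377 / 1.427 = 0.264191,   B = c_1 / (1 - phi_2) = 1.342 / 1.427 = 0.940434.
Insert (E2) into (E0): gamma(0) (1 - phi_2^2) = phi_1 (1 + phi_2) gamma(1) + c_0.
  phi_1 (1 + phi_2) = (0.377)(0.573) = 0.216021,   1 - phi_2^2 = 0.817671.
Replace gamma(1) by A gamma(0) + B and collect gamma(0):
  gamma(0) [0.817671 - (0.216021)(0.264191)] = (0.216021)(0.940434) + 3.406416
  gamma(0) * 0.7606 = 3.60957
  gamma(0) = 3.60957 / 0.7606 = 4.745685.
  gamma(1) = A gamma(0) + B = (0.264191)(4.745685) + (0.940434) = 2.1942.
  gamma(2) = phi_1 gamma(1) + phi_2 gamma(0) = (0.377)(2.1942) + (-0.427)(4.745685) = -1.199194.
Therefore gamma(2) = -1.1992 (to 4 decimal places).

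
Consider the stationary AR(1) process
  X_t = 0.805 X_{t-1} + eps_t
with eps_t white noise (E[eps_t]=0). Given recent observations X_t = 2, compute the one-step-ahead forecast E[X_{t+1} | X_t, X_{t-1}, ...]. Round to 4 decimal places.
E[X_{t+1} \mid \mathcal F_t] = 1.6100

For an AR(p) model X_t = c + sum_i phi_i X_{t-i} + eps_t, the
one-step-ahead conditional mean is
  E[X_{t+1} | X_t, ...] = c + sum_i phi_i X_{t+1-i}.
Substitute known values:
  E[X_{t+1} | ...] = (0.805) * (2)
                   = 1.6100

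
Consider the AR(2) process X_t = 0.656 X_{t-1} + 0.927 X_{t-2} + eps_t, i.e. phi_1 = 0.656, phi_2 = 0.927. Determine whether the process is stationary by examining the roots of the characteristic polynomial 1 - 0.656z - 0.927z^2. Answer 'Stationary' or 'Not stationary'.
\text{Not stationary}

The AR(p) characteristic polynomial is P(z) = 1 - 0.656z - 0.927z^2.
Stationarity requires all roots to lie outside the unit circle, i.e. |z| > 1 for every root.
Set 1 + (-0.656) z + (-0.927) z^2 = 0, i.e. a z^2 + b z + c = 0 with a = -0.927, b = -0.656, c = 1.
Discriminant D = b^2 - 4ac = (-0.656)^2 - 4*(-0.927)*1 = 0.430336 - (-3.708) = 4.138336.
D >= 0, so the roots are real: z = (-b +/- sqrt(D)) / (2a) = (0.656 +/- 2.03429) / (-1.854).
  z_1 = (0.656 + 2.03429) / (-1.854) = -1.4511,   |z_1| = 1.4511.
  z_2 = (0.656 - 2.03429) / (-1.854) = 0.7434,   |z_2| = 0.7434.
Moduli of all roots: 1.4511, 0.7434.
All moduli strictly greater than 1? No.
Verdict: Not stationary.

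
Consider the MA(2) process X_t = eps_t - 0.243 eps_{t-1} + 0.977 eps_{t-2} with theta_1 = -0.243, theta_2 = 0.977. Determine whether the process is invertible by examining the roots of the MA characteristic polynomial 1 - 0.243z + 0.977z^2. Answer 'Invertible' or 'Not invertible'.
\text{Invertible}

The MA(q) characteristic polynomial is P(z) = 1 - 0.243z + 0.977z^2.
Invertibility requires all roots to lie outside the unit circle, i.e. |z| > 1 for every root.
Set 1 + (-0.243) z + (0.977) z^2 = 0, i.e. a z^2 + b z + c = 0 with a = 0.977, b = -0.243, c = 1.
Discriminant D = b^2 - 4ac = (-0.243)^2 - 4*(0.977)*1 = 0.059049 - (3.908) = -3.848951.
D < 0, so the roots are the complex-conjugate pair z = (-b +/- i sqrt(-D)) / (2a) = 0.1244 +/- 1.004i.
For a conjugate pair |z|^2 = z * conj(z) = (product of roots) = c/a = 1/(0.977) = 1.023541, so |z| = sqrt(1.023541) = 1.0117 for both roots.
Moduli of all roots: 1.0117, 1.0117.
All moduli strictly greater than 1? Yes.
Verdict: Invertible.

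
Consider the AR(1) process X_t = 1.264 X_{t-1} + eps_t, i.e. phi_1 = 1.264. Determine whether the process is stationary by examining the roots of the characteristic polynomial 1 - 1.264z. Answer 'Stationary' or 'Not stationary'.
\text{Not stationary}

The AR(p) characteristic polynomial is P(z) = 1 - 1.264z.
Stationarity requires all roots to lie outside the unit circle, i.e. |z| > 1 for every root.
This is linear in z: 1 + (-1.264) z = 0  =>  z = -1/(-1.264) = 0.791139,  |z| = 0.791139.
Moduli of all roots: 0.7911.
All moduli strictly greater than 1? No.
Verdict: Not stationary.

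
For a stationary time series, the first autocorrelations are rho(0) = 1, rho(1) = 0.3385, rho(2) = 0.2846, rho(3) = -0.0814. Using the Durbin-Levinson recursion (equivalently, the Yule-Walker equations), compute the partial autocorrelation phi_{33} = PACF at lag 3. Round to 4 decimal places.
\phi_{33} = -0.2630

The PACF at lag k is phi_{kk}, the last component of the solution
to the Yule-Walker system G_k phi = r_k where
  (G_k)_{ij} = rho(|i - j|), (r_k)_i = rho(i), i,j = 1..k.
Equivalently, Durbin-Levinson gives phi_{kk} iteratively:
  phi_{11} = rho(1)
  phi_{kk} = [rho(k) - sum_{j=1..k-1} phi_{k-1,j} rho(k-j)]
            / [1 - sum_{j=1..k-1} phi_{k-1,j} rho(j)],
  phi_{k,j} = phi_{k-1,j} - phi_{kk} phi_{k-1,k-j},  j = 1..k-1.
Step k = 1:
  phi_11 = rho(1) = 0.3385.
Step k = 2:
  phi_22 = [rho(2) - phi_11 rho(1)] / [1 - phi_11 rho(1)] = [0.2846 - (0.3385)(0.3385)] / [1 - (0.3385)(0.3385)]
         = 0.17001775 / 0.88541775 = 0.19202.
  Update: phi_21 = phi_11 - phi_22 phi_11 = 0.3385 - (0.19202)(0.3385) = 0.273501.
Step k = 3:
  phi_33 = [rho(3) - phi_21 rho(2) - phi_22 rho(1)] / [1 - phi_21 rho(1) - phi_22 rho(2)]
    numerator   = -0.0814 - (0.273501)(0.2846) - (0.19202)(0.3385) = -0.22423717
    denominator = 1 - (0.273501)(0.3385) - (0.19202)(0.2846) = 0.85277097
  phi_33 = -0.22423717 / 0.85277097 = -0.263.
Therefore phi_{33} = -0.2630.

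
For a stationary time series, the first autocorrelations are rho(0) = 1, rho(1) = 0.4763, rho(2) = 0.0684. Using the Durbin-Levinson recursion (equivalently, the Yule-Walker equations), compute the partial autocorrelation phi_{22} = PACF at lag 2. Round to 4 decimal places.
\phi_{22} = -0.2050

The PACF at lag k is phi_{kk}, the last component of the solution
to the Yule-Walker system G_k phi = r_k where
  (G_k)_{ij} = rho(|i - j|), (r_k)_i = rho(i), i,j = 1..k.
Equivalently, Durbin-Levinson gives phi_{kk} iteratively:
  phi_{11} = rho(1)
  phi_{kk} = [rho(k) - sum_{j=1..k-1} phi_{k-1,j} rho(k-j)]
            / [1 - sum_{j=1..k-1} phi_{k-1,j} rho(j)],
  phi_{k,j} = phi_{k-1,j} - phi_{kk} phi_{k-1,k-j},  j = 1..k-1.
Step k = 1:
  phi_11 = rho(1) = 0.4763.
Step k = 2:
  phi_22 = [rho(2) - phi_11 rho(1)] / [1 - phi_11 rho(1)] = [0.0684 - (0.4763)(0.4763)] / [1 - (0.4763)(0.4763)]
         = -0.15846169 / 0.77313831 = -0.205.
Therefore phi_{22} = -0.2050.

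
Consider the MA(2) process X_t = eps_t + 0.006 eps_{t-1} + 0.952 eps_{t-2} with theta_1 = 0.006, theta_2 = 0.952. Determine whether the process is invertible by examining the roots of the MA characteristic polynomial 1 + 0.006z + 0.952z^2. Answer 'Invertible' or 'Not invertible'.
\text{Invertible}

The MA(q) characteristic polynomial is P(z) = 1 + 0.006z + 0.952z^2.
Invertibility requires all roots to lie outside the unit circle, i.e. |z| > 1 for every root.
Set 1 + (0.006) z + (0.952) z^2 = 0, i.e. a z^2 + b z + c = 0 with a = 0.952, b = 0.006, c = 1.
Discriminant D = b^2 - 4ac = (0.006)^2 - 4*(0.952)*1 = 0.000036 - (3.808) = -3.807964.
D < 0, so the roots are the complex-conjugate pair z = (-b +/- i sqrt(-D)) / (2a) = -0.0032 +/- 1.0249i.
For a conjugate pair |z|^2 = z * conj(z) = (product of roots) = c/a = 1/(0.952) = 1.05042, so |z| = sqrt(1.05042) = 1.0249 for both roots.
Moduli of all roots: 1.0249, 1.0249.
All moduli strictly greater than 1? Yes.
Verdict: Invertible.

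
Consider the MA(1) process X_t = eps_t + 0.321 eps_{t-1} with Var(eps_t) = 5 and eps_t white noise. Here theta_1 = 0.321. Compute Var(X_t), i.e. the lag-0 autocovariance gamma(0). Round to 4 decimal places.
\gamma(0) = 5.5152

For an MA(q) process X_t = eps_t + sum_i theta_i eps_{t-i} with
Var(eps_t) = sigma^2, the variance is
  gamma(0) = sigma^2 * (1 + sum_i theta_i^2).
  sum_i theta_i^2 = (0.321)^2 = 0.103041.
  gamma(0) = 5 * (1 + 0.103041) = 5 * 1.103041 = 5.515205, which rounds to 5.5152.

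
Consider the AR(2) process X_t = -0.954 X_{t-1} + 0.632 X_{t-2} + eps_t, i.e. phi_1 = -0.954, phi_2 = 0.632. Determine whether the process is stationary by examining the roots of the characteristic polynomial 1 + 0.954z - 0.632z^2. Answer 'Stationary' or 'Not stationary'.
\text{Not stationary}

The AR(p) characteristic polynomial is P(z) = 1 + 0.954z - 0.632z^2.
Stationarity requires all roots to lie outside the unit circle, i.e. |z| > 1 for every root.
Set 1 + (0.954) z + (-0.632) z^2 = 0, i.e. a z^2 + b z + c = 0 with a = -0.632, b = 0.954, c = 1.
Discriminant D = b^2 - 4ac = (0.954)^2 - 4*(-0.632)*1 = 0.910116 - (-2.528) = 3.438116.
D >= 0, so the roots are real: z = (-b +/- sqrt(D)) / (2a) = (-0.954 +/- 1.854216) / (-1.264).
  z_1 = (-0.954 + 1.854216) / (-1.264) = -0.7122,   |z_1| = 0.7122.
  z_2 = (-0.954 - 1.854216) / (-1.264) = 2.2217,   |z_2| = 2.2217.
Moduli of all roots: 0.7122, 2.2217.
All moduli strictly greater than 1? No.
Verdict: Not stationary.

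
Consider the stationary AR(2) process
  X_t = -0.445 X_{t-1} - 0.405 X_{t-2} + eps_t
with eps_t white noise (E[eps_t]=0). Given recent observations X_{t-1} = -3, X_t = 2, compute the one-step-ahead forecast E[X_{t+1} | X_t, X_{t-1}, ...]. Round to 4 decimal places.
E[X_{t+1} \mid \mathcal F_t] = 0.3250

For an AR(p) model X_t = c + sum_i phi_i X_{t-i} + eps_t, the
one-step-ahead conditional mean is
  E[X_{t+1} | X_t, ...] = c + sum_i phi_i X_{t+1-i}.
Substitute known values:
  E[X_{t+1} | ...] = (-0.445) * (2) + (-0.405) * (-3)
                   = 0.3250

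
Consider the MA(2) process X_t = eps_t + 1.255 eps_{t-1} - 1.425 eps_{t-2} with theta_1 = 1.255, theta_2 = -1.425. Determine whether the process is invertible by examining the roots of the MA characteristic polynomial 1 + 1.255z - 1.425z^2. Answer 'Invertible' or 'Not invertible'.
\text{Not invertible}

The MA(q) characteristic polynomial is P(z) = 1 + 1.255z - 1.425z^2.
Invertibility requires all roots to lie outside the unit circle, i.e. |z| > 1 for every root.
Set 1 + (1.255) z + (-1.425) z^2 = 0, i.e. a z^2 + b z + c = 0 with a = -1.425, b = 1.255, c = 1.
Discriminant D = b^2 - 4ac = (1.255)^2 - 4*(-1.425)*1 = 1.575025 - (-5.7) = 7.275025.
D >= 0, so the roots are real: z = (-b +/- sqrt(D)) / (2a) = (-1.255 +/- 2.697225) / (-2.85).
  z_1 = (-1.255 + 2.697225) / (-2.85) = -0.506,   |z_1| = 0.506.
  z_2 = (-1.255 - 2.697225) / (-2.85) = 1.3867,   |z_2| = 1.3867.
Moduli of all roots: 0.5060, 1.3867.
All moduli strictly greater than 1? No.
Verdict: Not invertible.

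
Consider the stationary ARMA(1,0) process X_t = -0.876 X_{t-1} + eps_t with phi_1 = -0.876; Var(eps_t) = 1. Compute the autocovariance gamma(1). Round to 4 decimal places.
\gamma(1) = -3.7657

Multiply the model equation by X_{t-k} and take expectations. With theta_0 = psi_0 = 1 and psi_j the MA(infinity) weights, this gives
  gamma(k) - sum_i phi_i gamma(k-i) = c_k,
  c_k = sigma^2 * sum_{j=k..q} theta_j psi_{j-k}   (c_k = 0 for k > q),
using gamma(-m) = gamma(m).
Pure AR (q = 0): c_0 = sigma^2 = 1, c_k = 0 for k >= 1.
Equations for k = 0 and k = 1 (AR order 1):
  gamma(0) = phi_1 gamma(1) + c_0
  gamma(1) = phi_1 gamma(0) + c_1
Substituting the second into the first: gamma(0) (1 - phi_1^2) = c_0 + phi_1 c_1, so
  gamma(0) = c_0 / (1 - phi_1^2) = 1 / (1 - (-0.876)^2) = 1 / 0.232624 = 4.298783.
  gamma(1) = phi_1 gamma(0) = (-0.876)(4.298783) = -3.765734.
Therefore gamma(1) = -3.7657 (to 4 decimal places).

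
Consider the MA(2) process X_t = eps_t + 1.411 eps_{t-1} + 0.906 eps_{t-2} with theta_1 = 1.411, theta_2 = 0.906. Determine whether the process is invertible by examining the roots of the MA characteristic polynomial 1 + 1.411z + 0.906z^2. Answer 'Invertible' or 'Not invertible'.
\text{Invertible}

The MA(q) characteristic polynomial is P(z) = 1 + 1.411z + 0.906z^2.
Invertibility requires all roots to lie outside the unit circle, i.e. |z| > 1 for every root.
Set 1 + (1.411) z + (0.906) z^2 = 0, i.e. a z^2 + b z + c = 0 with a = 0.906, b = 1.411, c = 1.
Discriminant D = b^2 - 4ac = (1.411)^2 - 4*(0.906)*1 = 1.990921 - (3.624) = -1.633079.
D < 0, so the roots are the complex-conjugate pair z = (-b +/- i sqrt(-D)) / (2a) = -0.7787 +/- 0.7053i.
For a conjugate pair |z|^2 = z * conj(z) = (product of roots) = c/a = 1/(0.906) = 1.103753, so |z| = sqrt(1.103753) = 1.0506 for both roots.
Moduli of all roots: 1.0506, 1.0506.
All moduli strictly greater than 1? Yes.
Verdict: Invertible.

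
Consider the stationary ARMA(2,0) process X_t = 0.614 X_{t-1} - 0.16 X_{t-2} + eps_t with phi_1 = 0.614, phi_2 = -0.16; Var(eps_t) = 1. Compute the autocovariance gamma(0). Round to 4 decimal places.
\gamma(0) = 1.4257

Multiply the model equation by X_{t-k} and take expectations. With theta_0 = psi_0 = 1 and psi_j the MA(infinity) weights, this gives
  gamma(k) - sum_i phi_i gamma(k-i) = c_k,
  c_k = sigma^2 * sum_{j=k..q} theta_j psi_{j-k}   (c_k = 0 for k > q),
using gamma(-m) = gamma(m).
Pure AR (q = 0): c_0 = sigma^2 = 1, c_k = 0 for k >= 1.
Equations for k = 0, 1, 2 (AR order 2, c_2 = 0):
  (E0) gamma(0) = phi_1 gamma(1) + phi_2 gamma(2) + c_0
  (E1) gamma(1) = phi_1 gamma(0) + phi_2 gamma(1) + c_1
  (E2) gamma(2) = phi_1 gamma(1) + phi_2 gamma(0)
From (E1): gamma(1) = A gamma(0) + B with
  A = phi_1 / (1 - phi_2) = 0.614 / 1.16 = 0.52931,   B = c_1 / (1 - phi_2) = 0 / 1.16 = 0.
Insert (E2) into (E0): gamma(0) (1 - phi_2^2) = phi_1 (1 + phi_2) gamma(1) + c_0.
  phi_1 (1 + phi_2) = (0.614)(0.84) = 0.51576,   1 - phi_2^2 = 0.9744.
Replace gamma(1) by A gamma(0) + B and collect gamma(0):
  gamma(0) [0.9744 - (0.51576)(0.52931)] = c_0 = 1
  gamma(0) * 0.701403 = 1
  gamma(0) = 1 / 0.701403 = 1.425714.
Therefore gamma(0) = 1.4257 (to 4 decimal places).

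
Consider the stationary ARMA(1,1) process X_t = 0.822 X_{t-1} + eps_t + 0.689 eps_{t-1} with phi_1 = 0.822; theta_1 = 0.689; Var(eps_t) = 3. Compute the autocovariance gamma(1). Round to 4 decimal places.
\gamma(1) = 21.8932

Multiply the model equation by X_{t-k} and take expectations. With theta_0 = psi_0 = 1 and psi_j the MA(infinity) weights, this gives
  gamma(k) - sum_i phi_i gamma(k-i) = c_k,
  c_k = sigma^2 * sum_{j=k..q} theta_j psi_{j-k}   (c_k = 0 for k > q),
using gamma(-m) = gamma(m).
psi-weights needed (psi_j = theta_j + sum_i phi_i psi_{j-i}):
  psi_1 = theta_1 + phi_1 = 0.689 + (0.822) = 1.511
Right-hand sides:
  c_0 = sigma^2 (1 + theta_1 psi_1) = 3 * (1 + (0.689)(1.511)) = 3 * 2.041079 = 6.123237
  c_1 = sigma^2 theta_1 = 3 * (0.689) = 2.067
  c_2 = 0
Equations for k = 0 and k = 1 (AR order 1):
  gamma(0) = phi_1 gamma(1) + c_0
  gamma(1) = phi_1 gamma(0) + c_1
Substituting the second into the first: gamma(0) (1 - phi_1^2) = c_0 + phi_1 c_1, so
  gamma(0) = (c_0 + phi_1 c_1) / (1 - phi_1^2) = (6.123237 + (0.822)(2.067)) / (1 - (0.822)^2) = 7.822311 / 0.324316 = 24.119411.
  gamma(1) = phi_1 gamma(0) + c_1 = (0.822)(24.119411) + (2.067) = 21.893156.
Therefore gamma(1) = 21.8932 (to 4 decimal places).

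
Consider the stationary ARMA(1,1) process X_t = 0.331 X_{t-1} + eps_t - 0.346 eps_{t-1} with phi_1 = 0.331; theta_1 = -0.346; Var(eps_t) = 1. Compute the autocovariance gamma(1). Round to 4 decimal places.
\gamma(1) = -0.0149

Multiply the model equation by X_{t-k} and take expectations. With theta_0 = psi_0 = 1 and psi_j the MA(infinity) weights, this gives
  gamma(k) - sum_i phi_i gamma(k-i) = c_k,
  c_k = sigma^2 * sum_{j=k..q} theta_j psi_{j-k}   (c_k = 0 for k > q),
using gamma(-m) = gamma(m).
psi-weights needed (psi_j = theta_j + sum_i phi_i psi_{j-i}):
  psi_1 = theta_1 + phi_1 = -0.346 + (0.331) = -0.015
Right-hand sides:
  c_0 = sigma^2 (1 + theta_1 psi_1) = 1 * (1 + (-0.346)(-0.015)) = 1 * 1.00519 = 1.00519
  c_1 = sigma^2 theta_1 = 1 * (-0.346) = -0.346
  c_2 = 0
Equations for k = 0 and k = 1 (AR order 1):
  gamma(0) = phi_1 gamma(1) + c_0
  gamma(1) = phi_1 gamma(0) + c_1
Substituting the second into the first: gamma(0) (1 - phi_1^2) = c_0 + phi_1 c_1, so
  gamma(0) = (c_0 + phi_1 c_1) / (1 - phi_1^2) = (1.00519 + (0.331)(-0.346)) / (1 - (0.331)^2) = 0.890664 / 0.890439 = 1.000253.
  gamma(1) = phi_1 gamma(0) + c_1 = (0.331)(1.000253) + (-0.346) = -0.014916.
Therefore gamma(1) = -0.0149 (to 4 decimal places).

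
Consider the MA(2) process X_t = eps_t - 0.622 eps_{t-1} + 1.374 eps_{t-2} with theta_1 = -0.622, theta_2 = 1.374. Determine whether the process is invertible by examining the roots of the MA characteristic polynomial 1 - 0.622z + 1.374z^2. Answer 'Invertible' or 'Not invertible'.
\text{Not invertible}

The MA(q) characteristic polynomial is P(z) = 1 - 0.622z + 1.374z^2.
Invertibility requires all roots to lie outside the unit circle, i.e. |z| > 1 for every root.
Set 1 + (-0.622) z + (1.374) z^2 = 0, i.e. a z^2 + b z + c = 0 with a = 1.374, b = -0.622, c = 1.
Discriminant D = b^2 - 4ac = (-0.622)^2 - 4*(1.374)*1 = 0.386884 - (5.496) = -5.109116.
D < 0, so the roots are the complex-conjugate pair z = (-b +/- i sqrt(-D)) / (2a) = 0.2263 +/- 0.8225i.
For a conjugate pair |z|^2 = z * conj(z) = (product of roots) = c/a = 1/(1.374) = 0.727802, so |z| = sqrt(0.727802) = 0.8531 for both roots.
Moduli of all roots: 0.8531, 0.8531.
All moduli strictly greater than 1? No.
Verdict: Not invertible.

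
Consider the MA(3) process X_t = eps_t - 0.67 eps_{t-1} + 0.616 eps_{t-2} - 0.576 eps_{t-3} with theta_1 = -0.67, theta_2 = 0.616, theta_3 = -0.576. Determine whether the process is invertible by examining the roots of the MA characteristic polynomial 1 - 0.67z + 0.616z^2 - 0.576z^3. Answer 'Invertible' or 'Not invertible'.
\text{Invertible}

The MA(q) characteristic polynomial is P(z) = 1 - 0.67z + 0.616z^2 - 0.576z^3.
Invertibility requires all roots to lie outside the unit circle, i.e. |z| > 1 for every root.
Degree 3: look for a simple real root z0 first, then factor out (1 - z/z0) and solve the remaining quadratic.
Testing z0 = 1.25: P(1.25) = 1 + (-0.67)(1.25) + (0.616)(1.25)^2 + (-0.576)(1.25)^3
  = 1 + (-0.8375) + (0.9625) + (-1.125) = 0.  So z_0 = 1.25 is a root, |z_0| = 1.25.
Divide out the factor (1 - 0.8 z) = (1 - z/z0) (since 1/z0 = 0.8):
  P(z) = (1 - 0.8 z)(1 + (0.13) z + (0.72) z^2)
  [check: z-coef 0.13 - (0.8) = -0.67; z^2-coef 0.72 - (0.8)(0.13) = 0.616; z^3-coef -(0.8)(0.72) = -0.576.]
Remaining roots from the quadratic factor 1 + (0.13) z + (0.72) z^2:
  Set 1 + (0.13) z + (0.72) z^2 = 0, i.e. a z^2 + b z + c = 0 with a = 0.72, b = 0.13, c = 1.
  Discriminant D = b^2 - 4ac = (0.13)^2 - 4*(0.72)*1 = 0.0169 - (2.88) = -2.8631.
  D < 0, so the roots are the complex-conjugate pair z = (-b +/- i sqrt(-D)) / (2a) = -0.0903 +/- 1.175i.
  For a conjugate pair |z|^2 = z * conj(z) = (product of roots) = c/a = 1/(0.72) = 1.388889, so |z| = sqrt(1.388889) = 1.1785 for both roots.
Moduli of all roots: 1.2500, 1.1785, 1.1785.
All moduli strictly greater than 1? Yes.
Verdict: Invertible.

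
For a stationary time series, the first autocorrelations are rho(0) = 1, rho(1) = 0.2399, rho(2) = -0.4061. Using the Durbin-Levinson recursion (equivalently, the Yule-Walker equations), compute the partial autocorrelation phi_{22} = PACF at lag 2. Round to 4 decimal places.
\phi_{22} = -0.4920

The PACF at lag k is phi_{kk}, the last component of the solution
to the Yule-Walker system G_k phi = r_k where
  (G_k)_{ij} = rho(|i - j|), (r_k)_i = rho(i), i,j = 1..k.
Equivalently, Durbin-Levinson gives phi_{kk} iteratively:
  phi_{11} = rho(1)
  phi_{kk} = [rho(k) - sum_{j=1..k-1} phi_{k-1,j} rho(k-j)]
            / [1 - sum_{j=1..k-1} phi_{k-1,j} rho(j)],
  phi_{k,j} = phi_{k-1,j} - phi_{kk} phi_{k-1,k-j},  j = 1..k-1.
Step k = 1:
  phi_11 = rho(1) = 0.2399.
Step k = 2:
  phi_22 = [rho(2) - phi_11 rho(1)] / [1 - phi_11 rho(1)] = [-0.4061 - (0.2399)(0.2399)] / [1 - (0.2399)(0.2399)]
         = -0.46365201 / 0.94244799 = -0.492.
Therefore phi_{22} = -0.4920.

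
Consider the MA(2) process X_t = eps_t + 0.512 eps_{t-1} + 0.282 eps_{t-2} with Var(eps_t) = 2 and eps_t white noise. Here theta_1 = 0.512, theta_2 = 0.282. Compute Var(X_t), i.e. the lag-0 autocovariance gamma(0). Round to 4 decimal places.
\gamma(0) = 2.6833

For an MA(q) process X_t = eps_t + sum_i theta_i eps_{t-i} with
Var(eps_t) = sigma^2, the variance is
  gamma(0) = sigma^2 * (1 + sum_i theta_i^2).
  sum_i theta_i^2 = (0.512)^2 + (0.282)^2 = 0.262144 + 0.079524 = 0.341668.
  gamma(0) = 2 * (1 + 0.341668) = 2 * 1.341668 = 2.683336, which rounds to 2.6833.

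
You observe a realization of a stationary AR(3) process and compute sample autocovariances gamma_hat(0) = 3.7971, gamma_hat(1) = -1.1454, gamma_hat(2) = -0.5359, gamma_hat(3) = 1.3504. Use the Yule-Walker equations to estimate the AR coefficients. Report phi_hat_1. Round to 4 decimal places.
\hat\phi_{1} = -0.3110

The Yule-Walker equations for an AR(p) process read, in matrix form,
  Gamma_p phi = r_p,   with   (Gamma_p)_{ij} = gamma(|i - j|),
                       (r_p)_i = gamma(i),   i,j = 1..p.
Substitute the sample gammas (Toeplitz matrix and right-hand side of size 3):
  Gamma_p = [[3.7971, -1.1454, -0.5359], [-1.1454, 3.7971, -1.1454], [-0.5359, -1.1454, 3.7971]]
  r_p     = [-1.1454, -0.5359, 1.3504]
Written out (R1..R3):
  (R1) 3.7971 phi_1 - 1.1454 phi_2 - 0.5359 phi_3 = -1.1454
  (R2) -1.1454 phi_1 + 3.7971 phi_2 - 1.1454 phi_3 = -0.5359
  (R3) -0.5359 phi_1 - 1.1454 phi_2 + 3.7971 phi_3 = 1.3504
Gaussian elimination:
  R2 <- R2 - (-1.1454/3.7971) R1 = R2 - (-0.301651) R1:  3.451589 phi_2 - 1.307055 phi_3 = -0.881411
  R3 <- R3 - (-0.5359/3.7971) R1 = R3 - (-0.141134) R1:  -1.307055 phi_2 + 3.721466 phi_3 = 1.188745
  R3 <- R3 - (-1.307055/3.451589) R2 = R3 - (-0.378682) R2:  3.226508 phi_3 = 0.85497
Back-substitution:
  phi_hat_3 = 0.85497 / 3.226508 = 0.264983
  phi_hat_2 = (-0.881411 - (-1.307055)(0.264983)) / 3.451589 = -0.15502
  phi_hat_1 = (-1.1454 - (-1.1454)(-0.15502) - (-0.5359)(0.264983)) / 3.7971 = -0.311015
So phi_hat = [-0.3110, -0.1550, 0.2650].
Therefore phi_hat_1 = -0.3110.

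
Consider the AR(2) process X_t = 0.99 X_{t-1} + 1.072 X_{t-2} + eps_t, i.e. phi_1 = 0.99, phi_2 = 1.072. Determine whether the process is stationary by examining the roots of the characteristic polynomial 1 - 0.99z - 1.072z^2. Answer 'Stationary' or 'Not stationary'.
\text{Not stationary}

The AR(p) characteristic polynomial is P(z) = 1 - 0.99z - 1.072z^2.
Stationarity requires all roots to lie outside the unit circle, i.e. |z| > 1 for every root.
Set 1 + (-0.99) z + (-1.072) z^2 = 0, i.e. a z^2 + b z + c = 0 with a = -1.072, b = -0.99, c = 1.
Discriminant D = b^2 - 4ac = (-0.99)^2 - 4*(-1.072)*1 = 0.9801 - (-4.288) = 5.2681.
D >= 0, so the roots are real: z = (-b +/- sqrt(D)) / (2a) = (0.99 +/- 2.295234) / (-2.144).
  z_1 = (0.99 + 2.295234) / (-2.144) = -1.5323,   |z_1| = 1.5323.
  z_2 = (0.99 - 2.295234) / (-2.144) = 0.6088,   |z_2| = 0.6088.
Moduli of all roots: 1.5323, 0.6088.
All moduli strictly greater than 1? No.
Verdict: Not stationary.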